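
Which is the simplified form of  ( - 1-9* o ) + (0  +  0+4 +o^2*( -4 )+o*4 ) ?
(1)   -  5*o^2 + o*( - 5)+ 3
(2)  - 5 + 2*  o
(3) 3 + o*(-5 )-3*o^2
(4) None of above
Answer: 4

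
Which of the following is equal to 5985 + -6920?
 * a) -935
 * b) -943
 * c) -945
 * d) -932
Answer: a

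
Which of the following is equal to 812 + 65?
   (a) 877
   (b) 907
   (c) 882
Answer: a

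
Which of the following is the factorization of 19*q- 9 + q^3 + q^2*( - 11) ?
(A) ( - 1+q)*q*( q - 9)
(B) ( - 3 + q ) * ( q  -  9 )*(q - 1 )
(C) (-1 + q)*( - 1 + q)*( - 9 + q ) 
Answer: C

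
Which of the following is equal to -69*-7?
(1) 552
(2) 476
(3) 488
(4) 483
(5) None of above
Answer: 4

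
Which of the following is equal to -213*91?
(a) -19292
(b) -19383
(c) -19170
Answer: b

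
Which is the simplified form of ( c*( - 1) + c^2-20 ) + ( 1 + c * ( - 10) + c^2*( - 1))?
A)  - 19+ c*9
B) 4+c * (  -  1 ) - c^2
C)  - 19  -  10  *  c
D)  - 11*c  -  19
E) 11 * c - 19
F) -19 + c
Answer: D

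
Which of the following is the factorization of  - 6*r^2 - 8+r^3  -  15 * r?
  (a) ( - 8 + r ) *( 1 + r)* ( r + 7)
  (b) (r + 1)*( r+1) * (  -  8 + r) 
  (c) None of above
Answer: b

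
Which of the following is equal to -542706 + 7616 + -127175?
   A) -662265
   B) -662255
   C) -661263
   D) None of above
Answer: A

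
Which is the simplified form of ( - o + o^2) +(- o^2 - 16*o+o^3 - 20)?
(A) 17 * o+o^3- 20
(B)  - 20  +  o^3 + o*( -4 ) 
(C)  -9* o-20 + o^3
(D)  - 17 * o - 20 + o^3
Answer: D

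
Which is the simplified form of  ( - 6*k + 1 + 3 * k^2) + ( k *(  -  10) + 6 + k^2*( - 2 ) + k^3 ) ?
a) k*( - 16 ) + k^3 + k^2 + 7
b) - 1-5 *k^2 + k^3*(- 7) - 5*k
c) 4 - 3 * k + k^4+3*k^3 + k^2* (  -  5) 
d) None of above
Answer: a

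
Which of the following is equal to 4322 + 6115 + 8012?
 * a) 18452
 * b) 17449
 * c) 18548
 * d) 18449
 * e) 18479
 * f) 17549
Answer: d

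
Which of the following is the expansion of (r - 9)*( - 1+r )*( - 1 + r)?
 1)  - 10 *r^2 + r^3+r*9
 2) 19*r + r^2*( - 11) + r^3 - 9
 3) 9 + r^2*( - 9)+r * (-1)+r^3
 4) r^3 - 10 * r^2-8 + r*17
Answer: 2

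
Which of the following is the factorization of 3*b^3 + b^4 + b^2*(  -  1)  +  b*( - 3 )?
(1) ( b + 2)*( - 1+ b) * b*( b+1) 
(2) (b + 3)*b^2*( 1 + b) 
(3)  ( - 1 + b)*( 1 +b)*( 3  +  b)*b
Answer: 3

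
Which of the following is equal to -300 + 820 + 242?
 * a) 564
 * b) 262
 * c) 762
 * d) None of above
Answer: c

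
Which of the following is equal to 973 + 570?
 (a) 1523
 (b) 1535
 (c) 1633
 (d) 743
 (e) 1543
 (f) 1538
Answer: e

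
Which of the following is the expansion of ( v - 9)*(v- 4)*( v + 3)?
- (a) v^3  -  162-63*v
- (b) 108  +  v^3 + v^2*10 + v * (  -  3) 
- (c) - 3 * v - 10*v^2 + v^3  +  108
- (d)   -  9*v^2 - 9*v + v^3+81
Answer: c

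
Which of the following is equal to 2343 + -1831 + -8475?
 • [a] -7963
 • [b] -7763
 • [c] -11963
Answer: a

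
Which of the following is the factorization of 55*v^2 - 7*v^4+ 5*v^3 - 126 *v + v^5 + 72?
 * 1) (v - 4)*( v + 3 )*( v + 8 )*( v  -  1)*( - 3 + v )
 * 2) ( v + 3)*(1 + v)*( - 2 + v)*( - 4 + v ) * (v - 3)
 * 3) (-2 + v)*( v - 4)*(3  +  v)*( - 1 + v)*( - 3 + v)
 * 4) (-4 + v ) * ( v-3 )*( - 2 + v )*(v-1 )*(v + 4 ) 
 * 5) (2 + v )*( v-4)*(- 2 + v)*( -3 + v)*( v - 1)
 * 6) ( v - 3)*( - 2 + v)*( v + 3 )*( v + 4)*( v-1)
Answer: 3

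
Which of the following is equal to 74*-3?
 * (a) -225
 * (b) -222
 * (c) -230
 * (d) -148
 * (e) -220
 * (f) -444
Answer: b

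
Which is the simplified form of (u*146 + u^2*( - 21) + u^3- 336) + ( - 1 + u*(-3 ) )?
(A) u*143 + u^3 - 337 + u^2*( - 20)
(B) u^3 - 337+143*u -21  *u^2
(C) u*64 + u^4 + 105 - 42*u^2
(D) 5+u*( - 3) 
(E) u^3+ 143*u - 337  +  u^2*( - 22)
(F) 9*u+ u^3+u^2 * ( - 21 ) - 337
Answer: B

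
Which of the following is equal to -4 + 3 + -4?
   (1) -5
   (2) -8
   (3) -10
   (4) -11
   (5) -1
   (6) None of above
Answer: 1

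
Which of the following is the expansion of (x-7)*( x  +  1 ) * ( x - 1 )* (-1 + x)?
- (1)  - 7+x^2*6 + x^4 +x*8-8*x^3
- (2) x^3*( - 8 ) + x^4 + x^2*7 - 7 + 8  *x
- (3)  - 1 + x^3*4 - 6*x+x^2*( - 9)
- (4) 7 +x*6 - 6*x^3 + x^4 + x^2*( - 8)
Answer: 1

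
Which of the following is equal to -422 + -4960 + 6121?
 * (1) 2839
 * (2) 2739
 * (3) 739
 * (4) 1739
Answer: 3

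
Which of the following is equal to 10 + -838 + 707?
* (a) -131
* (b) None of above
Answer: b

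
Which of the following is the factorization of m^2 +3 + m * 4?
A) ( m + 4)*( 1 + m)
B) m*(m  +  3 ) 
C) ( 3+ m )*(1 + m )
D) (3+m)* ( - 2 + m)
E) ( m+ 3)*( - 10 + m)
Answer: C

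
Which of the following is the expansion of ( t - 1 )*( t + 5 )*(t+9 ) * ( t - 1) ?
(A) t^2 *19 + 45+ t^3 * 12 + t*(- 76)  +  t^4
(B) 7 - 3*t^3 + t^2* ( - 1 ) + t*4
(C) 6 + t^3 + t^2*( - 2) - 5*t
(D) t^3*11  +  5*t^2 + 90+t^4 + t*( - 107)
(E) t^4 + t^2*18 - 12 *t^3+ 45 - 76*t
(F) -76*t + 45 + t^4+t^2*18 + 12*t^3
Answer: F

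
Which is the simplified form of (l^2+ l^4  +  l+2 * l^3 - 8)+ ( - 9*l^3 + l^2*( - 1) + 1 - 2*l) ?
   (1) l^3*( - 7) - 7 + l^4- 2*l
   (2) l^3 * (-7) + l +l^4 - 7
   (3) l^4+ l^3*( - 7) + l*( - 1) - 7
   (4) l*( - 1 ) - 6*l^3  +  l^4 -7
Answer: 3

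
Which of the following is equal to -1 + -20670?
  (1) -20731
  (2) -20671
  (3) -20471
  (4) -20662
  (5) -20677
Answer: 2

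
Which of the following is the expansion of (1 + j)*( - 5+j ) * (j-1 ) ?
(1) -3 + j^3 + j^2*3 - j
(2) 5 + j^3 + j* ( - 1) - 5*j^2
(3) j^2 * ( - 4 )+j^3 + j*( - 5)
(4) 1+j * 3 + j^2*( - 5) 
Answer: 2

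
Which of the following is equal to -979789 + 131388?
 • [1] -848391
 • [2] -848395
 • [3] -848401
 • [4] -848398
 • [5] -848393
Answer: 3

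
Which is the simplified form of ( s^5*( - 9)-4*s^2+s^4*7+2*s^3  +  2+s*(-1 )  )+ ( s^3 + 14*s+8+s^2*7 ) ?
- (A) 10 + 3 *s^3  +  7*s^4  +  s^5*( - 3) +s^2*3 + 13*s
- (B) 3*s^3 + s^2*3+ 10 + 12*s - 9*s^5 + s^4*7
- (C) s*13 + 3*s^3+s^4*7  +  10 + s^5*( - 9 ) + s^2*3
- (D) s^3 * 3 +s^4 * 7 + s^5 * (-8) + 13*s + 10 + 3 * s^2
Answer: C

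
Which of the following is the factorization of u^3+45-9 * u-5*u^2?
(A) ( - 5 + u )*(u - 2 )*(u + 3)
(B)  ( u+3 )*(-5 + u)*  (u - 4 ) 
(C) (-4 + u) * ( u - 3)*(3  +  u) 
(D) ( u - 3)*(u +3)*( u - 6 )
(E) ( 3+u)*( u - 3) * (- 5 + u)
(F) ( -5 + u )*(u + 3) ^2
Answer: E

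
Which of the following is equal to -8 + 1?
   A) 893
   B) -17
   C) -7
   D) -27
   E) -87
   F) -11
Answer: C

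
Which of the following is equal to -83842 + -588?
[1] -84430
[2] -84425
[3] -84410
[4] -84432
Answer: 1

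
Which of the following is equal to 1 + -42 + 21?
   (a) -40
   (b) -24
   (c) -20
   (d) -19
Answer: c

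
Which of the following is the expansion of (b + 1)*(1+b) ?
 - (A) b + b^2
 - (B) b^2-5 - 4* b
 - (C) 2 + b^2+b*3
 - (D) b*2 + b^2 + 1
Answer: D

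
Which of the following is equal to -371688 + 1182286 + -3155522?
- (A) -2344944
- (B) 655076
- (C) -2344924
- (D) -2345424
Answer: C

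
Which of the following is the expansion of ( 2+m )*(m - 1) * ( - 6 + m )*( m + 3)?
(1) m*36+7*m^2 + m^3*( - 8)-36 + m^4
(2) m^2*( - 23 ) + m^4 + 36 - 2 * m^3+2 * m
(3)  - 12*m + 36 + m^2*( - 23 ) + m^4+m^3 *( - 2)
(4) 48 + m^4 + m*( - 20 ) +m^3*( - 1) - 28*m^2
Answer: 3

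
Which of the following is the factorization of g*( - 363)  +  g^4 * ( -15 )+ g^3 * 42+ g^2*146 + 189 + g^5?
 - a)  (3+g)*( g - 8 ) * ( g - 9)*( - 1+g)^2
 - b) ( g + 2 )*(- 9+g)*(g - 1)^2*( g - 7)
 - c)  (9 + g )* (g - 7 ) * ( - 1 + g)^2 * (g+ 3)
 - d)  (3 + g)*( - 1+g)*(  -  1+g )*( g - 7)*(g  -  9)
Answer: d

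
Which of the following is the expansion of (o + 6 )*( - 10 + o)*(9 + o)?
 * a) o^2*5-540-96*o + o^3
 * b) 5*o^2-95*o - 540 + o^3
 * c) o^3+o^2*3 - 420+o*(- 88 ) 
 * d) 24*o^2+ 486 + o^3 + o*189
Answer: a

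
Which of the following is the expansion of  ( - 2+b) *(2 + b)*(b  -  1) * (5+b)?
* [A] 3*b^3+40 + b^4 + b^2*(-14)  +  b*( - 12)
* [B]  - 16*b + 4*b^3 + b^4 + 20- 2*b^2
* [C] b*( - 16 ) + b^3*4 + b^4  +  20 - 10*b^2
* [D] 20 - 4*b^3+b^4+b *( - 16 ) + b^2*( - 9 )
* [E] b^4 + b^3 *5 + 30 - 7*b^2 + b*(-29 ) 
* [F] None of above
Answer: F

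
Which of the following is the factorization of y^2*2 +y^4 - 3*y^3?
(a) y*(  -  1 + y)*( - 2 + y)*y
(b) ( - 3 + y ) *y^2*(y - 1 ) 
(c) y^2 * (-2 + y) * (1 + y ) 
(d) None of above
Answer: a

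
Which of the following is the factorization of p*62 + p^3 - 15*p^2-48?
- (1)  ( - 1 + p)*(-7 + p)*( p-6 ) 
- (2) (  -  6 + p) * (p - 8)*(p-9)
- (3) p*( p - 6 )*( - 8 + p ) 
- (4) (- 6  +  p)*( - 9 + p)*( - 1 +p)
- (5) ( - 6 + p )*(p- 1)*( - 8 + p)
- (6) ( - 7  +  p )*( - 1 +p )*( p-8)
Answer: 5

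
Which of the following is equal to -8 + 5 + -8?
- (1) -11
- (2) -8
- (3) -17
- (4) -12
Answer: 1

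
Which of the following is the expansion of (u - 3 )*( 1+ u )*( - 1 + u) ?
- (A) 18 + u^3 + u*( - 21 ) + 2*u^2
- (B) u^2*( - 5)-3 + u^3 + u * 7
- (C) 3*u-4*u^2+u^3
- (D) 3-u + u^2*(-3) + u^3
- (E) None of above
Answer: D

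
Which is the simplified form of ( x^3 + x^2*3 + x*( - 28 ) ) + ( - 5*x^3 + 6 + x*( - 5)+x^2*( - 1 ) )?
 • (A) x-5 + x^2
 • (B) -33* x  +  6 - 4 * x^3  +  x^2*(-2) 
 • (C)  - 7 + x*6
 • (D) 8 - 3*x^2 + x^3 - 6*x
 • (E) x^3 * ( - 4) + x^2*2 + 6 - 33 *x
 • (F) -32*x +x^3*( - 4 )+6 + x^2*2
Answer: E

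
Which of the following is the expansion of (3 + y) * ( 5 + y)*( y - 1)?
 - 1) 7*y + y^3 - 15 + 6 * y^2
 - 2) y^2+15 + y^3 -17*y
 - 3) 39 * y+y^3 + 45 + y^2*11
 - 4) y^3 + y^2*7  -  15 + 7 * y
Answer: 4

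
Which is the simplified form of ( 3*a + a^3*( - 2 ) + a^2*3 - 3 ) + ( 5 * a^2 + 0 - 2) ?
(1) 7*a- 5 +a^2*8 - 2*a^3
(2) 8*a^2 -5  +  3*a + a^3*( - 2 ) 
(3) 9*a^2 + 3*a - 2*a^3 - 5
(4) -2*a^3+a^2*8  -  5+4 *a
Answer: 2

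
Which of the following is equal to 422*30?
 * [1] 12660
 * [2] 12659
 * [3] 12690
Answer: 1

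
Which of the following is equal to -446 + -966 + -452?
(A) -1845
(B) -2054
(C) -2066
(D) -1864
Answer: D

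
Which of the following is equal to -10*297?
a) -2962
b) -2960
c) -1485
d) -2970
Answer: d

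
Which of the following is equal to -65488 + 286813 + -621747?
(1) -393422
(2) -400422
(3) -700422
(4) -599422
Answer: 2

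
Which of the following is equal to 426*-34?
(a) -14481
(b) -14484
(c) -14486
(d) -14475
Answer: b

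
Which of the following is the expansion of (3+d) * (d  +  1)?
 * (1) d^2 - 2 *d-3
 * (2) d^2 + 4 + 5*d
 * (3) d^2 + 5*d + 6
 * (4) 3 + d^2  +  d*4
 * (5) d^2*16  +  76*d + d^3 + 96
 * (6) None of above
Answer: 4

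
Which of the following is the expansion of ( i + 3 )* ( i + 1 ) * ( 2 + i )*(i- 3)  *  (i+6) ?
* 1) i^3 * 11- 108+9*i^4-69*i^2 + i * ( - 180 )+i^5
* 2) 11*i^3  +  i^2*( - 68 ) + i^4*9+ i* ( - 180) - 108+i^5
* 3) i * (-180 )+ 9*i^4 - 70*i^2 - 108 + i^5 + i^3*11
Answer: 1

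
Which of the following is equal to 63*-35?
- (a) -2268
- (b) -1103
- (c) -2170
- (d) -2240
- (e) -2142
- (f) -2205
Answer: f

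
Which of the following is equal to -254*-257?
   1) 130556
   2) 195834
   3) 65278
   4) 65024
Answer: 3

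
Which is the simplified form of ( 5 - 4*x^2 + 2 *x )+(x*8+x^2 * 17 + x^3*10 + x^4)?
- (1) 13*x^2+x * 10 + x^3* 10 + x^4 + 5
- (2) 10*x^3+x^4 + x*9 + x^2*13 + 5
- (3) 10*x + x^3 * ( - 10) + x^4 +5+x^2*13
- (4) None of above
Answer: 1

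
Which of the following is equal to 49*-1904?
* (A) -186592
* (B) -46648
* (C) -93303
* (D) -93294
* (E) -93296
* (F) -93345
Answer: E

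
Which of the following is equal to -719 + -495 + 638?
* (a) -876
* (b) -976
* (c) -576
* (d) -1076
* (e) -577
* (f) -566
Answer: c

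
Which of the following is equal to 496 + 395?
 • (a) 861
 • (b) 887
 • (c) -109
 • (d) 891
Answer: d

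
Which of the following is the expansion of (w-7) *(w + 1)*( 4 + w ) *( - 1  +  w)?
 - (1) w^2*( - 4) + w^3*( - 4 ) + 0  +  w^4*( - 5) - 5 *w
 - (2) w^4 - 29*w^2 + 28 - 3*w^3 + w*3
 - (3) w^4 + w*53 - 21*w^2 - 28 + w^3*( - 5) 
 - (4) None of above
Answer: 2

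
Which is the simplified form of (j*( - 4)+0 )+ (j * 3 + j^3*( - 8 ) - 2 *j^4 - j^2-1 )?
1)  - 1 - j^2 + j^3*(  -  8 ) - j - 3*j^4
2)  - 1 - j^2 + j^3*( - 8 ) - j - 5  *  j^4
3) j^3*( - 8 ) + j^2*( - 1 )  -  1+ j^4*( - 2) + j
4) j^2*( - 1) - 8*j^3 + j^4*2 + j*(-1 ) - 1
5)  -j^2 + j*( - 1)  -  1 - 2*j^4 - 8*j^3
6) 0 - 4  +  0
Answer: 5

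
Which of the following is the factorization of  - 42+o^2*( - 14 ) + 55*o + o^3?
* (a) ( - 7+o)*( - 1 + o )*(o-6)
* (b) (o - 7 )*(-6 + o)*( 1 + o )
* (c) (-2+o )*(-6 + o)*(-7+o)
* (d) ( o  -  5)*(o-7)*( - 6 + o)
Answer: a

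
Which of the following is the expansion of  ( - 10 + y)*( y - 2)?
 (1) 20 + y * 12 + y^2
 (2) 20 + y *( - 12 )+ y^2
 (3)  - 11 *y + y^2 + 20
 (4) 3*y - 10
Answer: 2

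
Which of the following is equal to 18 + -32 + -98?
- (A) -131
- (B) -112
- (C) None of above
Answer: B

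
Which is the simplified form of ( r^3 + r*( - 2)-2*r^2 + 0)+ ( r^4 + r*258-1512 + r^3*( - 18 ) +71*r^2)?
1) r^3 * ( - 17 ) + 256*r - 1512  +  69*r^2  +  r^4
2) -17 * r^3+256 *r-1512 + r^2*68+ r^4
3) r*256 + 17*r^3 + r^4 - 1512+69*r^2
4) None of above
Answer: 1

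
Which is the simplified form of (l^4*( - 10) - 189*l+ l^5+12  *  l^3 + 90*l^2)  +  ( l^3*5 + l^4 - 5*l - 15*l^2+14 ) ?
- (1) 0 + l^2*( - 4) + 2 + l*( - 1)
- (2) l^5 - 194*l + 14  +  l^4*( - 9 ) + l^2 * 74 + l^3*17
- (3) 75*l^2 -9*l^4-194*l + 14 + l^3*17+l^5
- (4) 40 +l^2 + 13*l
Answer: 3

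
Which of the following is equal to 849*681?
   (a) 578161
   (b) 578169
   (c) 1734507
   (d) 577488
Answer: b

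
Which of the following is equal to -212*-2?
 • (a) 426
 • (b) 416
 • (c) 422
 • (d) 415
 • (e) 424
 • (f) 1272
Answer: e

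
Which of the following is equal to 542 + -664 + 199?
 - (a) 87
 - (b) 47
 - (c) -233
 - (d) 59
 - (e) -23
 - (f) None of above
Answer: f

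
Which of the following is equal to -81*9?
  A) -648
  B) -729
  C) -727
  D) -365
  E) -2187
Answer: B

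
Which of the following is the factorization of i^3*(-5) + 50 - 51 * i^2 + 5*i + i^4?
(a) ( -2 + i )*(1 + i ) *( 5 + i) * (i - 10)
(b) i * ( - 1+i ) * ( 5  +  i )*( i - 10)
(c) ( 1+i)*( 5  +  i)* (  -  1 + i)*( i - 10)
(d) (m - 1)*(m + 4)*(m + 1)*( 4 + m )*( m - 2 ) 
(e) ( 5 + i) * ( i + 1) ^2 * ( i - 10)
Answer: c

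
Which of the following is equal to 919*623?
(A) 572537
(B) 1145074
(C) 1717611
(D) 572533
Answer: A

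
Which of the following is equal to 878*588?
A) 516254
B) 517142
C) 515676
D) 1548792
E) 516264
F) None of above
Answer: E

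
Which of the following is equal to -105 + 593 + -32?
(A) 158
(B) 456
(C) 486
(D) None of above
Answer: B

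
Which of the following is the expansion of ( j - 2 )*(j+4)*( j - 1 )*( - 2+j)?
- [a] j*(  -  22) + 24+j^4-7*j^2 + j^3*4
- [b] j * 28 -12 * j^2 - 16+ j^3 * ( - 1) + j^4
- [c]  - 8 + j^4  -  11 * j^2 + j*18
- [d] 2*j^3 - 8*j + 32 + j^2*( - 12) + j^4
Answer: b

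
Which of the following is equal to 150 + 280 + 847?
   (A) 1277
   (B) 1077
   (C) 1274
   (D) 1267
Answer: A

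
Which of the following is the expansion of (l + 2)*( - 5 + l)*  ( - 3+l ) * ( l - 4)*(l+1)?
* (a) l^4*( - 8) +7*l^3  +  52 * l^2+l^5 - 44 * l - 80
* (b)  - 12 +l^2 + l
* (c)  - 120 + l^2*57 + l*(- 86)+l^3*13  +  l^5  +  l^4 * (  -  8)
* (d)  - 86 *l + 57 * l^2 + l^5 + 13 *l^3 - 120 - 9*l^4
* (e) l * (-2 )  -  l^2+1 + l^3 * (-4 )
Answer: d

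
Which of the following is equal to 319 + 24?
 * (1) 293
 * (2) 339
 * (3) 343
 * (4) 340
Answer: 3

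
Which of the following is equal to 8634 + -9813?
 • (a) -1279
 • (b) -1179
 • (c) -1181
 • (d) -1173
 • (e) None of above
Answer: b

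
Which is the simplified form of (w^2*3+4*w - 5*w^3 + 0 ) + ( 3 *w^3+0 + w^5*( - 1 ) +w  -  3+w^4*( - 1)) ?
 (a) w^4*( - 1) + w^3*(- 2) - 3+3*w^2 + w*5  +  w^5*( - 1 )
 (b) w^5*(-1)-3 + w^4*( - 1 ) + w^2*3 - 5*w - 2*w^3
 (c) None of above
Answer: a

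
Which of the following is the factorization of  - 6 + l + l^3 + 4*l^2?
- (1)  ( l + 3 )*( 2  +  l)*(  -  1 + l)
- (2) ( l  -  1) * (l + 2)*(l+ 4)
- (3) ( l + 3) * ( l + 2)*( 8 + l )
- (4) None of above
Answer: 1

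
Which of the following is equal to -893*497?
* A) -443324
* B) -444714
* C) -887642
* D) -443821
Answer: D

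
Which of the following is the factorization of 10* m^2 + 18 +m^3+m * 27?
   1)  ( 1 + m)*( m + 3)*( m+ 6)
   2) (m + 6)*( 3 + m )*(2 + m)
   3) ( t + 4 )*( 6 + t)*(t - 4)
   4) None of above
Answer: 1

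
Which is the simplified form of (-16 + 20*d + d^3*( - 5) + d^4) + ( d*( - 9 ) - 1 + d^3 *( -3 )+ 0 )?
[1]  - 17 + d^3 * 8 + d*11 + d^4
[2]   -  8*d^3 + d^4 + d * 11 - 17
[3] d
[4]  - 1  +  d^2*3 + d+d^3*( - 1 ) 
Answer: 2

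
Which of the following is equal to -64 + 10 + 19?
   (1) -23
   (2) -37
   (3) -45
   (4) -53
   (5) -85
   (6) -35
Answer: 6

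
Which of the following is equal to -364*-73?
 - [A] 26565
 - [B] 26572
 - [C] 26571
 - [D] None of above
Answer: B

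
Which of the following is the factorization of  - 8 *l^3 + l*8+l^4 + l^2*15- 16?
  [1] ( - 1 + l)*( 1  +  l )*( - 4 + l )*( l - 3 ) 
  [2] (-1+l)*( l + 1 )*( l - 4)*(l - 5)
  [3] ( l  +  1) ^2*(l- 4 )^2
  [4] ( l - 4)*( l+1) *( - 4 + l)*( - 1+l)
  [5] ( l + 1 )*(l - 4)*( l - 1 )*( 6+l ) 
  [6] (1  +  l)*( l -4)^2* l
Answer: 4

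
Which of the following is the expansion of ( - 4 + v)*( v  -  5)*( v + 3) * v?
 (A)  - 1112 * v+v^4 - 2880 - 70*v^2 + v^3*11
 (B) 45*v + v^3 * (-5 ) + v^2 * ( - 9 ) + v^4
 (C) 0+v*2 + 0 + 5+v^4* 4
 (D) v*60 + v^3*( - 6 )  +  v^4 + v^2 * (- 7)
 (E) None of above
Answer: D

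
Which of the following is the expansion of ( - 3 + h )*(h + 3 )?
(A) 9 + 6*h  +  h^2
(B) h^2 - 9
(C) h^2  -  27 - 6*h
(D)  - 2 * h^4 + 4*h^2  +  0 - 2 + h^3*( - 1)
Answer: B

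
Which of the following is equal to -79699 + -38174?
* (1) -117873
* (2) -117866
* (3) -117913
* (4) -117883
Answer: 1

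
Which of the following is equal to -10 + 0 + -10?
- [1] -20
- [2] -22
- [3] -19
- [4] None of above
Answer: 1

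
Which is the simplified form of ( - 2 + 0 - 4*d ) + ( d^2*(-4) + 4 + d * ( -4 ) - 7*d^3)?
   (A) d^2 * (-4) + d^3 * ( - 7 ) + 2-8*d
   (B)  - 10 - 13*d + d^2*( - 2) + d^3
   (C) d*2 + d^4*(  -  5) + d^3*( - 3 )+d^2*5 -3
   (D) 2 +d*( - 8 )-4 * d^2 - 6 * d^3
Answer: A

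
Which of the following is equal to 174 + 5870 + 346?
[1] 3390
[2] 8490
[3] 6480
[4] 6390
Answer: 4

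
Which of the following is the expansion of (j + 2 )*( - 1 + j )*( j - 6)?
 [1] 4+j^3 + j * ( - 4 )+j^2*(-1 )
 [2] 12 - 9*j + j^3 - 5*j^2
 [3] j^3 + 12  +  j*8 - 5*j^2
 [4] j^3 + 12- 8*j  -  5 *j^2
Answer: 4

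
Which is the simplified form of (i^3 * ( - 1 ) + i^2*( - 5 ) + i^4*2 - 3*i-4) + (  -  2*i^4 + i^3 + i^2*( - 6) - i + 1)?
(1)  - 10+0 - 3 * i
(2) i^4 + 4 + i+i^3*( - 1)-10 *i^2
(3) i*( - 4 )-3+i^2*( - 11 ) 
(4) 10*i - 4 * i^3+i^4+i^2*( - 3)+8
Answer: 3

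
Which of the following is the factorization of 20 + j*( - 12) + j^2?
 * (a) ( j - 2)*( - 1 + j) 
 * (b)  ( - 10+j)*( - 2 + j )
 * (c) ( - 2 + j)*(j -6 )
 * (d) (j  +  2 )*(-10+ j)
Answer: b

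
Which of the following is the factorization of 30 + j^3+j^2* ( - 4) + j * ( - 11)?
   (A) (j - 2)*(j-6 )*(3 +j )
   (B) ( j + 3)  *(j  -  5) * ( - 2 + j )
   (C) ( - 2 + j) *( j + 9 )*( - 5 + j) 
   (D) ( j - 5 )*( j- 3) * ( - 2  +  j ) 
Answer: B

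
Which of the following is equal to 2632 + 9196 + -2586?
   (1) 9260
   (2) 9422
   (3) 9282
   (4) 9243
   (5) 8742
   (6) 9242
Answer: 6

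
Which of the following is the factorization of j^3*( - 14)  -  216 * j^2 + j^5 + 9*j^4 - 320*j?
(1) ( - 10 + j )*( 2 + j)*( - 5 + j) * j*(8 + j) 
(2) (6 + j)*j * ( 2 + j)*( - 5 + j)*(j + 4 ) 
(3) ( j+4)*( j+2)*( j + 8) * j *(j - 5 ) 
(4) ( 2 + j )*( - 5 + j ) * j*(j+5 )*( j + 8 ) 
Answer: 3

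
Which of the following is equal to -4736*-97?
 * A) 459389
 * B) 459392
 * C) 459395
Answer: B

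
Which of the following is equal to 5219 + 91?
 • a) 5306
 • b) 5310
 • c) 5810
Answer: b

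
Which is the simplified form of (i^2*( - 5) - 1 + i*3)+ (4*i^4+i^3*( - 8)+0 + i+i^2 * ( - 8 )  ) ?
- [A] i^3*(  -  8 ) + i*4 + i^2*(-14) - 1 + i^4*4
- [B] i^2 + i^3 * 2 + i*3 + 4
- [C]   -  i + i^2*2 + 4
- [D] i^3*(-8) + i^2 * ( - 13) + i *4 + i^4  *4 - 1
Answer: D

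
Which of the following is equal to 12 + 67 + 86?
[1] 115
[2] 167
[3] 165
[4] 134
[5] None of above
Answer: 3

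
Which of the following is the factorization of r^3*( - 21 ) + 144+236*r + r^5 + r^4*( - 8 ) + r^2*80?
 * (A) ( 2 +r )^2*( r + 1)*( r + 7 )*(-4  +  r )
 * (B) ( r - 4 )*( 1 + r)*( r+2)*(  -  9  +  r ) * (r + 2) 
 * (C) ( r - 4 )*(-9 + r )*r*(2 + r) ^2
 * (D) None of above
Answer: B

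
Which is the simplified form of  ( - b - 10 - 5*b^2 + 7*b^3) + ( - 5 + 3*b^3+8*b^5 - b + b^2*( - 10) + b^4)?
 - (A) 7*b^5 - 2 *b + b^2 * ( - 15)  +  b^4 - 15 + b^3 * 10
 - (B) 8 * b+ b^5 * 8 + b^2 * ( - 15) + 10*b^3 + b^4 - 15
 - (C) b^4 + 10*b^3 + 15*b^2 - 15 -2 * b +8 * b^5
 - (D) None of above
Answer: D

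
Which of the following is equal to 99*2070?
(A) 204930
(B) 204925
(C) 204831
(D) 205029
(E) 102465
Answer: A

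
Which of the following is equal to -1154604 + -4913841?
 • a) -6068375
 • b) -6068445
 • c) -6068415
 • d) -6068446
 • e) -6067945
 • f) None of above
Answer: b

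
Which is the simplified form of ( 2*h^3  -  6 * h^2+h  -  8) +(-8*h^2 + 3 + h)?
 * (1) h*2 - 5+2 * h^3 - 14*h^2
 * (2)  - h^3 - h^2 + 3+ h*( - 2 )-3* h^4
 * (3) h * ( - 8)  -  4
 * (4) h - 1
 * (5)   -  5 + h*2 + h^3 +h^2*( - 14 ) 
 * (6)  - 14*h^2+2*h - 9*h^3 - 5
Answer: 1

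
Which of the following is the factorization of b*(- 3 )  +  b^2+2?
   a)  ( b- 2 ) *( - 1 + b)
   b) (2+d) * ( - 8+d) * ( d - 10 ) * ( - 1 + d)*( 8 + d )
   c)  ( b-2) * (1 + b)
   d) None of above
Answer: a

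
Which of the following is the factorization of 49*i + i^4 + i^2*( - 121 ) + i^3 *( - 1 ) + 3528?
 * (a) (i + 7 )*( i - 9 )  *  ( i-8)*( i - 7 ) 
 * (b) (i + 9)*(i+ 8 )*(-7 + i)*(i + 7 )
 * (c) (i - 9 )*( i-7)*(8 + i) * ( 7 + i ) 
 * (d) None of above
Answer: c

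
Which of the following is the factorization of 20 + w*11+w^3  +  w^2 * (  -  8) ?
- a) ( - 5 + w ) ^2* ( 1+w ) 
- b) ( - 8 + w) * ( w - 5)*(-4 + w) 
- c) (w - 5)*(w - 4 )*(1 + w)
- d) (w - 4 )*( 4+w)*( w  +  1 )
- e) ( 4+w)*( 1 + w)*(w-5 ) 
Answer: c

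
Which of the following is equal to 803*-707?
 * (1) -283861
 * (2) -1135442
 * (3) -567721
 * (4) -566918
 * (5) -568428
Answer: 3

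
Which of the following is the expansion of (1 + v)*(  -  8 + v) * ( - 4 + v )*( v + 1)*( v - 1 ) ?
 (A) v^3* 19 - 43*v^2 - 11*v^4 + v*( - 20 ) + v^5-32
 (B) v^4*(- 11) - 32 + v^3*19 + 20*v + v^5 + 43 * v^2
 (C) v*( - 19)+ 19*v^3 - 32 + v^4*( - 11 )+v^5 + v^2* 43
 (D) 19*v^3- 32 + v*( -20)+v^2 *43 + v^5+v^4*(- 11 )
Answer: D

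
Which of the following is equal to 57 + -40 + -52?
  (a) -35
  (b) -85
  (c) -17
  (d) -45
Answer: a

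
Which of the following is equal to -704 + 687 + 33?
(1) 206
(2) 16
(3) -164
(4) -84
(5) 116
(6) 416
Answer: 2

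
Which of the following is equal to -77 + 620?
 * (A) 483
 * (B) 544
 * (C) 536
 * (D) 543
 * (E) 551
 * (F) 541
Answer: D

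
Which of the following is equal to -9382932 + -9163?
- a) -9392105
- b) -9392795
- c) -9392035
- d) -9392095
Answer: d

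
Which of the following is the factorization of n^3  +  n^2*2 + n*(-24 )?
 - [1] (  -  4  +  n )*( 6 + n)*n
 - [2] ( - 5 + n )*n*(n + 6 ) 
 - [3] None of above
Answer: 1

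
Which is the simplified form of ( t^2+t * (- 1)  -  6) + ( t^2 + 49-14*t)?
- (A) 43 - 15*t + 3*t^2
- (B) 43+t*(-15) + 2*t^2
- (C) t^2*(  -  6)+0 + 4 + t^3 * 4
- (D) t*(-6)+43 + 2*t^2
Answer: B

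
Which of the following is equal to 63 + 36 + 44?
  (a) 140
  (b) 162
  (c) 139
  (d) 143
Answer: d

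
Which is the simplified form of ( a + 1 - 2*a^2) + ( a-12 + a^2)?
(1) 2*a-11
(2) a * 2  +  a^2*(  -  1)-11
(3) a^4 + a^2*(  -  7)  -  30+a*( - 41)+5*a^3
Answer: 2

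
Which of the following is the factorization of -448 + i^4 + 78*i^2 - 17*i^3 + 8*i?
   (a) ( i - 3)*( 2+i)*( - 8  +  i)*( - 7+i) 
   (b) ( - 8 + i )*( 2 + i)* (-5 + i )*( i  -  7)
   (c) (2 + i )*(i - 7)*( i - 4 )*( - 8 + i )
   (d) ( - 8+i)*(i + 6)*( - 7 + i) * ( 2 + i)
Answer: c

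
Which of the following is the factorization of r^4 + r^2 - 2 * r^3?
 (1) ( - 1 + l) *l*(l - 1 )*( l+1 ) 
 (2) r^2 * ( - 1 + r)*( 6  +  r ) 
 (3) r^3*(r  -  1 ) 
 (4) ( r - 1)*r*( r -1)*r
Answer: 4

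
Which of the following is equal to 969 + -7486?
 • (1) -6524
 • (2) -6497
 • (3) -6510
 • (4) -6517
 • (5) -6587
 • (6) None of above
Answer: 4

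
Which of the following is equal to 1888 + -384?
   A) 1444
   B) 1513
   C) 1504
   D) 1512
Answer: C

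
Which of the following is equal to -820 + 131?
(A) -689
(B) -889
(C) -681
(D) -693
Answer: A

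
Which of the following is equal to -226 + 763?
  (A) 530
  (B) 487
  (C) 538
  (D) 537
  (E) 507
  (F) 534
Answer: D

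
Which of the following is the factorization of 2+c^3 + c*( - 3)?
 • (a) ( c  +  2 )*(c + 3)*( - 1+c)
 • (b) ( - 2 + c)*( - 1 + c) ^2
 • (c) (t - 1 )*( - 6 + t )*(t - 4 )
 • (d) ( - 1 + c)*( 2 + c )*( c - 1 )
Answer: d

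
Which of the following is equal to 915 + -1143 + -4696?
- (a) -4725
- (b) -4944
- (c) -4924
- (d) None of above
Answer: c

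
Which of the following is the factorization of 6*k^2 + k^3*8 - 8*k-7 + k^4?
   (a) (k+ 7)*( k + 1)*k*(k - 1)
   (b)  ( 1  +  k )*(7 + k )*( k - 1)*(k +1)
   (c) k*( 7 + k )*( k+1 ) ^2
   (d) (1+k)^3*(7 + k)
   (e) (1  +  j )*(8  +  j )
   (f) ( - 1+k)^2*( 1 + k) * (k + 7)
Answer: b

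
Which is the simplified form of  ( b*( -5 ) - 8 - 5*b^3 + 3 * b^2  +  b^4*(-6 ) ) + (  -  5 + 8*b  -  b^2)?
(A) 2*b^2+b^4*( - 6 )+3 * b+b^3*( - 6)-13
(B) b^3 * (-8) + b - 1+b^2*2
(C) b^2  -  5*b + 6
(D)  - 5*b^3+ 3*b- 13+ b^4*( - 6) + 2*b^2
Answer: D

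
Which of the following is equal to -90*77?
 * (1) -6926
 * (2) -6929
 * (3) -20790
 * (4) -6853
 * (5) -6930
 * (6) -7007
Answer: 5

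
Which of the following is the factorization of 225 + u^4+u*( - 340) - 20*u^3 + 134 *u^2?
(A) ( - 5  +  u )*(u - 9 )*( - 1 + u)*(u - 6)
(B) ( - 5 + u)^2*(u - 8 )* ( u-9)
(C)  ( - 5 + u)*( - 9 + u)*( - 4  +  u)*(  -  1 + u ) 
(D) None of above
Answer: D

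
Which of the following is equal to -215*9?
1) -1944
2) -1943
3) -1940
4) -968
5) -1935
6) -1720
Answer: 5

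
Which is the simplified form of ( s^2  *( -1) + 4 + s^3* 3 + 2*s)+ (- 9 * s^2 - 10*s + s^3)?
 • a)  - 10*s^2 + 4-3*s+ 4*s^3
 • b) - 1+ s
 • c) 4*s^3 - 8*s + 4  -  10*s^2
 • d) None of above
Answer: c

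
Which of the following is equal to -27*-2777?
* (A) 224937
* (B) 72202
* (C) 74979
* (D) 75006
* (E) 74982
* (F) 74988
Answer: C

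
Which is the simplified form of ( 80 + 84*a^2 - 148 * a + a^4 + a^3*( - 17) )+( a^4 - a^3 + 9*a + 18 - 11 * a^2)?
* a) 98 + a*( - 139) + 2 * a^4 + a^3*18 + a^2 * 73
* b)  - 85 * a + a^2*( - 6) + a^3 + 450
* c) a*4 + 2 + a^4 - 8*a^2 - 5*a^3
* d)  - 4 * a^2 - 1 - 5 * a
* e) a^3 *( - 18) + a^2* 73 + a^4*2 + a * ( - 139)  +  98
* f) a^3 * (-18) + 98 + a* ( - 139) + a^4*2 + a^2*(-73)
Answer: e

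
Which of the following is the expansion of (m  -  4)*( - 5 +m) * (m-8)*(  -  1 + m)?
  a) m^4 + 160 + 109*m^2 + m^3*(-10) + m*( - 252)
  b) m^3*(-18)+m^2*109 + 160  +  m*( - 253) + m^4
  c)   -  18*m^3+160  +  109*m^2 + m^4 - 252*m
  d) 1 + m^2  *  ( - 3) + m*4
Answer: c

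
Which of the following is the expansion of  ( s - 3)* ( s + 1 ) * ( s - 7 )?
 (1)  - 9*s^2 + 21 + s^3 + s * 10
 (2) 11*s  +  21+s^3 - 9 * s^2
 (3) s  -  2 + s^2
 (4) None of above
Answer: 2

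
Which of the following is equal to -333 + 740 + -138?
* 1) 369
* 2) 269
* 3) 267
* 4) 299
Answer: 2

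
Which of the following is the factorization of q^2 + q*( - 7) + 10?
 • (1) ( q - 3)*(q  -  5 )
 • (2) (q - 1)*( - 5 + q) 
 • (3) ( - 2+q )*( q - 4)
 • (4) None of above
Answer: 4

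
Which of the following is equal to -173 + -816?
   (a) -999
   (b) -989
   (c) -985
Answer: b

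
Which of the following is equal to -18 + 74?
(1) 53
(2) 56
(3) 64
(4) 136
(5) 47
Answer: 2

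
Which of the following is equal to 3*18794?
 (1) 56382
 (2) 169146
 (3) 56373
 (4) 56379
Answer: 1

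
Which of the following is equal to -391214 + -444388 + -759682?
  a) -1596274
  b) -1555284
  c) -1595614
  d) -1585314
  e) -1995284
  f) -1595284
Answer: f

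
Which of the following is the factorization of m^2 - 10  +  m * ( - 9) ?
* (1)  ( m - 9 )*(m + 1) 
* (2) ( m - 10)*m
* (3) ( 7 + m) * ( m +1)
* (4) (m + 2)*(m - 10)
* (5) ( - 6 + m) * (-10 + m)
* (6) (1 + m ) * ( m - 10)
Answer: 6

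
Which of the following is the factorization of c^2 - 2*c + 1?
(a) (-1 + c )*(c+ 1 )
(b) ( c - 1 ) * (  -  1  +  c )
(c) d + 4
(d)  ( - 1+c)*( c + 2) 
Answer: b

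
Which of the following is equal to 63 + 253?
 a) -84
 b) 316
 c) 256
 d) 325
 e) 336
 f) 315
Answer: b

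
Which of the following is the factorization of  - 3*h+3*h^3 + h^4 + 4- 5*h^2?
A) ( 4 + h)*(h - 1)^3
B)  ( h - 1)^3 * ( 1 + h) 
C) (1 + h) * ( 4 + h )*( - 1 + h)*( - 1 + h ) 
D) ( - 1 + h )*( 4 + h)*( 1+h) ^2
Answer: C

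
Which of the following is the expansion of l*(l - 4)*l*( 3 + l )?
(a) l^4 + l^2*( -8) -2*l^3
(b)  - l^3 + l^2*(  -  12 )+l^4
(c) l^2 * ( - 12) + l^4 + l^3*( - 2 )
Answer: b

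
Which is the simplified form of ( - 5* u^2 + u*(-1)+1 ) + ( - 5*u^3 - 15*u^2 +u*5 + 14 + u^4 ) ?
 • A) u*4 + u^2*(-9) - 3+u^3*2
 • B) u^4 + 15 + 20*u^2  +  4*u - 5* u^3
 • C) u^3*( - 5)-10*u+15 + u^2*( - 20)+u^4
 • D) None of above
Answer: D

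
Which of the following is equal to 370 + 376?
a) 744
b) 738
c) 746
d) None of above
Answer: c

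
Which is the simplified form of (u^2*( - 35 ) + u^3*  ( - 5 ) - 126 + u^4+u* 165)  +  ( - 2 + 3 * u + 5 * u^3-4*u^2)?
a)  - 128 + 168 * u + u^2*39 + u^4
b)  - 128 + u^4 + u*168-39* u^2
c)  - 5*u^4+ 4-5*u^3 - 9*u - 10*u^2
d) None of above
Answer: b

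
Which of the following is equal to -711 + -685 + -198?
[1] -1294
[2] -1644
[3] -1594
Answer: 3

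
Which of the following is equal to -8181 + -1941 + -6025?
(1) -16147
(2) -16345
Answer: 1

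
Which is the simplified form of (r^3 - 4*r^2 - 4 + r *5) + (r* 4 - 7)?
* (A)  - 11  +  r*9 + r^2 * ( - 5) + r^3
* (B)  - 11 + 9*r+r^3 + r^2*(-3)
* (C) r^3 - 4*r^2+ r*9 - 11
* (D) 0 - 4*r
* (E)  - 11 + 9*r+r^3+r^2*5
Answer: C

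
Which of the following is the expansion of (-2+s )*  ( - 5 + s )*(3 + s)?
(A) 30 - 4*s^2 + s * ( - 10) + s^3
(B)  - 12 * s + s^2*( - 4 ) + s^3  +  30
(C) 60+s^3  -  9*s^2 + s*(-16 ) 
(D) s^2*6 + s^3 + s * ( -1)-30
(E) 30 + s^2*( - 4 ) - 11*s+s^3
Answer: E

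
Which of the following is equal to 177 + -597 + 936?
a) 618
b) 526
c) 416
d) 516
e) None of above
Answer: d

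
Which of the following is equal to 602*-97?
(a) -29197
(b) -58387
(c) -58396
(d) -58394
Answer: d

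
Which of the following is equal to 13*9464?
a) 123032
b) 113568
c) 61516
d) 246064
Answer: a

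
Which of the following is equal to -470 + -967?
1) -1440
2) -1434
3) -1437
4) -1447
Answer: 3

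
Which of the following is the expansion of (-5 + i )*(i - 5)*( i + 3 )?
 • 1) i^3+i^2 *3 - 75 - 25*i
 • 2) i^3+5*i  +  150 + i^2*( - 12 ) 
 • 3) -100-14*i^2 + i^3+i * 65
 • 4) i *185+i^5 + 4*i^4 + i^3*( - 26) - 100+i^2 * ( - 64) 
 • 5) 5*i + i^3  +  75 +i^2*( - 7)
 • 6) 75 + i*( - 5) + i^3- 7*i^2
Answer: 6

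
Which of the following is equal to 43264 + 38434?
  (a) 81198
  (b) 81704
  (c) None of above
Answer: c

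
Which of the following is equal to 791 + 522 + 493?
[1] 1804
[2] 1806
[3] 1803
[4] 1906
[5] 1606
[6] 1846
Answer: 2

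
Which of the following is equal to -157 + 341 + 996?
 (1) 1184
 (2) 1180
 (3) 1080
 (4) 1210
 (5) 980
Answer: 2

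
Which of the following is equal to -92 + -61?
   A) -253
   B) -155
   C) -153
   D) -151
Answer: C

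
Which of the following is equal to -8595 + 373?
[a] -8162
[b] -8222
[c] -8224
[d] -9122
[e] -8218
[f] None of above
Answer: b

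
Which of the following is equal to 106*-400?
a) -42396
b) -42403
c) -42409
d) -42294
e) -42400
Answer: e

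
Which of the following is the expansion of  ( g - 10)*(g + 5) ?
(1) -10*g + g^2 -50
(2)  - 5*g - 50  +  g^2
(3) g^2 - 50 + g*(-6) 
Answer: 2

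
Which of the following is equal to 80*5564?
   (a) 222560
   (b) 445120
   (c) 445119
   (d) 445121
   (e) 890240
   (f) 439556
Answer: b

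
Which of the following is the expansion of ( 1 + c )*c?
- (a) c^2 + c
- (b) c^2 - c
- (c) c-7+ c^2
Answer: a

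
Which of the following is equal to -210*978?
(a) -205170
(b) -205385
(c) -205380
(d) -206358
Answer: c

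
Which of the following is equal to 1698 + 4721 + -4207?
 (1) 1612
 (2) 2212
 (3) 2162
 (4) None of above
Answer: 2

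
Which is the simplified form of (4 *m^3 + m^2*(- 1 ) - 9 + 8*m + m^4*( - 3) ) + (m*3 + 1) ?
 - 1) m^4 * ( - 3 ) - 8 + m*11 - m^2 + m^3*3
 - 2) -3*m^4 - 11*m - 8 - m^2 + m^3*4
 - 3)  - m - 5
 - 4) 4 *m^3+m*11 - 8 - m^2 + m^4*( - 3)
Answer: 4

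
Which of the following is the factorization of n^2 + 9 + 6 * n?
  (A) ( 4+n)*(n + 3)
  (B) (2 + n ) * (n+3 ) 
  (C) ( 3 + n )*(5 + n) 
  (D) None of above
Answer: D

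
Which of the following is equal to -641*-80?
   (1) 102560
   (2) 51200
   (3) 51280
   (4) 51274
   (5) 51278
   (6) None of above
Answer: 3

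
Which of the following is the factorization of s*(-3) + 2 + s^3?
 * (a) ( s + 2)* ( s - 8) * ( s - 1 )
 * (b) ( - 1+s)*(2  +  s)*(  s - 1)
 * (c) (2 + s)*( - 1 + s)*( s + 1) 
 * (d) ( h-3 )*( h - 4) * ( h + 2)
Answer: b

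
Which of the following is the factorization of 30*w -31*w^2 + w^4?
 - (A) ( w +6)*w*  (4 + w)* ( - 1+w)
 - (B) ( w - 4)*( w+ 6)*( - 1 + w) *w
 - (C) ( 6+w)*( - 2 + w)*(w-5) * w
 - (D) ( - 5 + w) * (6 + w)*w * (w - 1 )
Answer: D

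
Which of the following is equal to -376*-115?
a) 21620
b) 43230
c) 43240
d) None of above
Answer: c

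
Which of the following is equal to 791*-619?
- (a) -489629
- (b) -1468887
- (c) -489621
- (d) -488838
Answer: a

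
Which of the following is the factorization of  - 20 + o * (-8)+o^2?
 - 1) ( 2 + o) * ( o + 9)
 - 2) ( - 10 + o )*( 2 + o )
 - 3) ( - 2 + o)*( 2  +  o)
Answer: 2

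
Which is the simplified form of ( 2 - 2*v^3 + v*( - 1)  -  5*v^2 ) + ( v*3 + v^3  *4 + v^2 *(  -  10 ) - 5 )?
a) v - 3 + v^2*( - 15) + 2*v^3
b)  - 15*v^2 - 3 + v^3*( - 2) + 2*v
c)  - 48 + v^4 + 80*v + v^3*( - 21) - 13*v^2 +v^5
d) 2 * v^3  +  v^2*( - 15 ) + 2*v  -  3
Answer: d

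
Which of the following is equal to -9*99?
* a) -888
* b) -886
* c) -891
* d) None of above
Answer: c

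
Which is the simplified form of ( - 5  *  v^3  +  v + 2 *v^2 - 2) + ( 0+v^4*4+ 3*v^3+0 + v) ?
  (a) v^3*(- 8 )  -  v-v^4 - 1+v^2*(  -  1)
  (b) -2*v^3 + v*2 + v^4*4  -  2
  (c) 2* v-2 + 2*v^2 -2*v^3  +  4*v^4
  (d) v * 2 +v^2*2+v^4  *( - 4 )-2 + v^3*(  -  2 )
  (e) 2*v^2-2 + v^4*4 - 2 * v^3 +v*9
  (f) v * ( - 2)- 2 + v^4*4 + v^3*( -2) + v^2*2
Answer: c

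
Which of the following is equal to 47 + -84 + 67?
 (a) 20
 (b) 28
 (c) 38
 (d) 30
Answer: d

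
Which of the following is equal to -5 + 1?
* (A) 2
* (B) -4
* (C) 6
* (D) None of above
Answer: B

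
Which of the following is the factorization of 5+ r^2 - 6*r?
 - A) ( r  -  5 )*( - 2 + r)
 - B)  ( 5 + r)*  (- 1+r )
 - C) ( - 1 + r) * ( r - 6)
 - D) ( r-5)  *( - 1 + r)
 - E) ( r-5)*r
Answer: D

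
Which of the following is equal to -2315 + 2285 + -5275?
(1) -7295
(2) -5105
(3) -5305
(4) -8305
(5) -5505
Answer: 3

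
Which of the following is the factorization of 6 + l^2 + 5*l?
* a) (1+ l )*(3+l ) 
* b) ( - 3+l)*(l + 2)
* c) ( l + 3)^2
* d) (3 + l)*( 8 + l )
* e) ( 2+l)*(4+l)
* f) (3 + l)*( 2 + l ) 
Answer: f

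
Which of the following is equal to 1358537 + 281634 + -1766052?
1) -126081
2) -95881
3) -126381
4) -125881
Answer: 4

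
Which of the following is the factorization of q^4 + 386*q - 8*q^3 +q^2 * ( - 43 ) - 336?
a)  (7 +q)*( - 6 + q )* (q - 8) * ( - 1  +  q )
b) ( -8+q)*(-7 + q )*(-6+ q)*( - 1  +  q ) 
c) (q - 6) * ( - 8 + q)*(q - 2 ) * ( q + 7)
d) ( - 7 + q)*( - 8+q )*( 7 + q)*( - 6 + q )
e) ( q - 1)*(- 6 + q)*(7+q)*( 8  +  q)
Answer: a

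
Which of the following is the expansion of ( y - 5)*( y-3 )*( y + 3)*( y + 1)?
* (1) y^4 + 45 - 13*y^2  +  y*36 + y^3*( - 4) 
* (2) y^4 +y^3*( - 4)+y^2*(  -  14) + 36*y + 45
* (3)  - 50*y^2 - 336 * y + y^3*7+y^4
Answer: 2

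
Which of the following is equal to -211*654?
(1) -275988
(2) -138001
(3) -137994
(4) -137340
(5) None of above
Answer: 3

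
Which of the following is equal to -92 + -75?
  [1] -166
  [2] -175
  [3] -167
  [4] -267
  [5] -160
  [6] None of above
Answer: 3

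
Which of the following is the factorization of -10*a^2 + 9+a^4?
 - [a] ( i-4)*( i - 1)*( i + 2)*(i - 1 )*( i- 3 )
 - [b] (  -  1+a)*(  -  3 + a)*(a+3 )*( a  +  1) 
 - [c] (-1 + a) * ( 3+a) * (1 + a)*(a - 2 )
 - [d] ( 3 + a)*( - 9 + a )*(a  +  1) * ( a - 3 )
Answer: b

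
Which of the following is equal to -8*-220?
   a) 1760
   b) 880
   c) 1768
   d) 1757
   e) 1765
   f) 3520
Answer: a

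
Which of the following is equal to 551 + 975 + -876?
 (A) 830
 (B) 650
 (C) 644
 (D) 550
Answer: B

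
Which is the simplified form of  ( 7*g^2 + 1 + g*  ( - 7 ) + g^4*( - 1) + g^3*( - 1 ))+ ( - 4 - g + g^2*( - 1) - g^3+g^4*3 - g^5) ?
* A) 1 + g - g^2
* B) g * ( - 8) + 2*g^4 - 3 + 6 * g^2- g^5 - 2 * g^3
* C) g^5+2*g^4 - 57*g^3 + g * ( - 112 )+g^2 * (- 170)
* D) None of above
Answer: B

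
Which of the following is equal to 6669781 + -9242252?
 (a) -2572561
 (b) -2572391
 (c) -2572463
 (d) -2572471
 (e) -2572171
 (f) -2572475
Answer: d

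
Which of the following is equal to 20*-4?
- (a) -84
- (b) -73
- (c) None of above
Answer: c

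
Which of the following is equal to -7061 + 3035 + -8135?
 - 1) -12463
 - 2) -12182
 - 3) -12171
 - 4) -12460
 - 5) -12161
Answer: 5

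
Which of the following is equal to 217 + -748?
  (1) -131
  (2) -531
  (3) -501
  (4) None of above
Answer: 2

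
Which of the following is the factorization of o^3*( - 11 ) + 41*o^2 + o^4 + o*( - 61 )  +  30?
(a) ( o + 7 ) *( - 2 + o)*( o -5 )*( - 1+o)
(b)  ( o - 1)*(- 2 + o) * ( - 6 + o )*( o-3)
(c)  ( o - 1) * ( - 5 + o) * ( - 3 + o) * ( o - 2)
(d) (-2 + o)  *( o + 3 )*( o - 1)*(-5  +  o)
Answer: c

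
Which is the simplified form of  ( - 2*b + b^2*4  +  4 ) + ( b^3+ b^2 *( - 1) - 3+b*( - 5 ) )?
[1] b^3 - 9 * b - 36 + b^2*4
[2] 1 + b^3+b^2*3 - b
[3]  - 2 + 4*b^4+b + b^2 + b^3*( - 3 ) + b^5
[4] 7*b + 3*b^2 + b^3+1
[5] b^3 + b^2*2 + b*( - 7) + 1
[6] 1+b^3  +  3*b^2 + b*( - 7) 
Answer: 6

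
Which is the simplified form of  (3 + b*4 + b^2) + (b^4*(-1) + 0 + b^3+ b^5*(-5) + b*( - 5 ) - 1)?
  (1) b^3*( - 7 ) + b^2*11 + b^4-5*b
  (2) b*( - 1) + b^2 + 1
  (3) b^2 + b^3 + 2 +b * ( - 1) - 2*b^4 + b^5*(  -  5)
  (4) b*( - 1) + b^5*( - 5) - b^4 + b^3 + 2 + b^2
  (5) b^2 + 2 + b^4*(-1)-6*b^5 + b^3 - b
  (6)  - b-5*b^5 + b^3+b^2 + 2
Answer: 4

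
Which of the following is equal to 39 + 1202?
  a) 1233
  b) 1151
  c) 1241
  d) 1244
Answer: c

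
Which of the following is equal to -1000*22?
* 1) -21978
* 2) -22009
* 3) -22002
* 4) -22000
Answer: 4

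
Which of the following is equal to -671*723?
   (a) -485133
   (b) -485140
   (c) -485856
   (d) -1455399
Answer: a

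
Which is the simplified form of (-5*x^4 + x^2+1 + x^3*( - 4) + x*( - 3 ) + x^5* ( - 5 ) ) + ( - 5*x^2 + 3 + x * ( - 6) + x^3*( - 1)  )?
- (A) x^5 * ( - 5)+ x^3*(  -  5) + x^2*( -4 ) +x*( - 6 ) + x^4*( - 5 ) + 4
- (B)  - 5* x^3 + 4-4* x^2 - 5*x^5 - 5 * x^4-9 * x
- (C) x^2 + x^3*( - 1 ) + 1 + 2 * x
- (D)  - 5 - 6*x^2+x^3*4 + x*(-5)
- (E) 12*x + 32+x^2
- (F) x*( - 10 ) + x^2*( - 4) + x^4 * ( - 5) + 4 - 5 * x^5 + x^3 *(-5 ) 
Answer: B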